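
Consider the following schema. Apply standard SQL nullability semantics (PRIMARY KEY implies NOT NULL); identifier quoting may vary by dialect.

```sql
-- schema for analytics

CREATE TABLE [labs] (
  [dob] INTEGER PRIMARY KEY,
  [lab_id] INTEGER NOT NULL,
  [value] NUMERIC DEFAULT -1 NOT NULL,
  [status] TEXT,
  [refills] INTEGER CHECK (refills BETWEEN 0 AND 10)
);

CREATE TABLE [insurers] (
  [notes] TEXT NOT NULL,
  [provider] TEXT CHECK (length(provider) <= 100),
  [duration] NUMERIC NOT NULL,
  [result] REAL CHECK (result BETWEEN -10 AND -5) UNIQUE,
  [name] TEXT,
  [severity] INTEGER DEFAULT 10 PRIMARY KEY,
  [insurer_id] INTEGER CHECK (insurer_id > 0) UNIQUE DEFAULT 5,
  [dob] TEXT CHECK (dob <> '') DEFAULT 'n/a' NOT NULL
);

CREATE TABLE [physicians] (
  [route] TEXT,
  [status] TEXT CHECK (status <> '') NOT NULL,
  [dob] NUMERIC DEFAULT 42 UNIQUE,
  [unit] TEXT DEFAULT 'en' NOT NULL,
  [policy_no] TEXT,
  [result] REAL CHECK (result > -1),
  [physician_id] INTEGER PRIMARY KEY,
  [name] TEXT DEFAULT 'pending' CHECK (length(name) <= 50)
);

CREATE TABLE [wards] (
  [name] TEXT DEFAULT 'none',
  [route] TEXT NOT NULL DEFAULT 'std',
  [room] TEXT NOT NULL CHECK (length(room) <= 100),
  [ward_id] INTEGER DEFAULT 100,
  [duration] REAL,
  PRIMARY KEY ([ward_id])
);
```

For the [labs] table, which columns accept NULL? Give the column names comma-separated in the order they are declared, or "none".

status, refills

- dob: part of the PRIMARY KEY, which implies NOT NULL → not nullable.
- lab_id: declared NOT NULL → not nullable.
- value: declared NOT NULL → not nullable.
- status: no NOT NULL constraint applies → nullable.
- refills: CHECK does not forbid NULL (a CHECK constraint passes when its expression is NULL) → nullable.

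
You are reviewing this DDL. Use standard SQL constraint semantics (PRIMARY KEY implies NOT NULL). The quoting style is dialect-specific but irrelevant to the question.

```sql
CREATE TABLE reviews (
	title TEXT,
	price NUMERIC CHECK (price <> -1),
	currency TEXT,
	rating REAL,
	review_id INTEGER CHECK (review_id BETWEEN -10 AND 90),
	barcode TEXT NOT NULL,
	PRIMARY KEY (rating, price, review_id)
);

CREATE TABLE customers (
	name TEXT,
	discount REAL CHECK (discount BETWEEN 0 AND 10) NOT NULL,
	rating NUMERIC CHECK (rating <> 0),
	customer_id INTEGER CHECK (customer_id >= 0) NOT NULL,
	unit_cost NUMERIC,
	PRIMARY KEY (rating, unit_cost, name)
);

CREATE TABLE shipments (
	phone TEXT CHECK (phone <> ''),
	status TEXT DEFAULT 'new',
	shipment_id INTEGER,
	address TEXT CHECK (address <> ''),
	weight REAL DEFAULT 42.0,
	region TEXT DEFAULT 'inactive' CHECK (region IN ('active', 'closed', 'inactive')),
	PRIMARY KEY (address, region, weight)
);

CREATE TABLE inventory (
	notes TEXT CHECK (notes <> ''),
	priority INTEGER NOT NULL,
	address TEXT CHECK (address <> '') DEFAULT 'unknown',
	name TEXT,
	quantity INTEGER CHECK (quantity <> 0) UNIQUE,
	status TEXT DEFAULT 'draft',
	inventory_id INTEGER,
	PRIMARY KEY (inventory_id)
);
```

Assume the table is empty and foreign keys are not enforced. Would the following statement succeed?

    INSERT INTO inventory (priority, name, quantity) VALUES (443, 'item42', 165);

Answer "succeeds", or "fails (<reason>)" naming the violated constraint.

inventory_id is omitted from the column list and has no DEFAULT, so it would receive NULL.
But inventory_id is part of the PRIMARY KEY (implied NOT NULL).

fails (NOT NULL on inventory_id)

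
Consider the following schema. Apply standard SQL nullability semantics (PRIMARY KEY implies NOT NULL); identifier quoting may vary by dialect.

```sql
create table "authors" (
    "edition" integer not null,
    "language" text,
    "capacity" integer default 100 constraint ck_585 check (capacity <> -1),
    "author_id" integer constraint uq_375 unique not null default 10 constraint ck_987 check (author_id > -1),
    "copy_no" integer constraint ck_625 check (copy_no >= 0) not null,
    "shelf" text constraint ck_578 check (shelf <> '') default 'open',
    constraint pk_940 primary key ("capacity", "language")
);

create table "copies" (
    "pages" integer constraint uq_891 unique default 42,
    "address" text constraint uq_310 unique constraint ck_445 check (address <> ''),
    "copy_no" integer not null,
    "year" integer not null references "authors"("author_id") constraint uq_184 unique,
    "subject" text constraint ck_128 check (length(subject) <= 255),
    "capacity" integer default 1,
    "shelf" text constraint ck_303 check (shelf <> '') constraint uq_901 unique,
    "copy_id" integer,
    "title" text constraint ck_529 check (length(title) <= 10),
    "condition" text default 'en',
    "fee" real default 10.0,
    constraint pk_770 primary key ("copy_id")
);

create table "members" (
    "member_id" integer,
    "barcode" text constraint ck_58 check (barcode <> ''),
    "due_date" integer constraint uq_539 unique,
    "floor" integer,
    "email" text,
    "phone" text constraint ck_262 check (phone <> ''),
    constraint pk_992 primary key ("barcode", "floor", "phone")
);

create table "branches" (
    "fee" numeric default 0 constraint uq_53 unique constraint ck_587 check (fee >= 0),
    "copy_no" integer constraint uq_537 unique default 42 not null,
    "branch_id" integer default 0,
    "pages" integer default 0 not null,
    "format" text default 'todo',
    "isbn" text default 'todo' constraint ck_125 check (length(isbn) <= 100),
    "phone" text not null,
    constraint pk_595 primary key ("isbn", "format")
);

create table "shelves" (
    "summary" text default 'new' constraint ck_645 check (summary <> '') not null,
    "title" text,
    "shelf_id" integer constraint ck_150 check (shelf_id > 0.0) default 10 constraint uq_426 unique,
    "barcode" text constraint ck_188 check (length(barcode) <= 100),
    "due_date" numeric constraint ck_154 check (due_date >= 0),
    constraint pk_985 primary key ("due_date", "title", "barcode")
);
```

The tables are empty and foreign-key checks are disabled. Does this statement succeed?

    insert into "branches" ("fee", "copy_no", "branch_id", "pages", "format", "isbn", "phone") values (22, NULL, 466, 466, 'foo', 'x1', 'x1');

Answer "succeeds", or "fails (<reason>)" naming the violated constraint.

copy_no is explicitly set to NULL, but copy_no is declared NOT NULL.

fails (NOT NULL on copy_no)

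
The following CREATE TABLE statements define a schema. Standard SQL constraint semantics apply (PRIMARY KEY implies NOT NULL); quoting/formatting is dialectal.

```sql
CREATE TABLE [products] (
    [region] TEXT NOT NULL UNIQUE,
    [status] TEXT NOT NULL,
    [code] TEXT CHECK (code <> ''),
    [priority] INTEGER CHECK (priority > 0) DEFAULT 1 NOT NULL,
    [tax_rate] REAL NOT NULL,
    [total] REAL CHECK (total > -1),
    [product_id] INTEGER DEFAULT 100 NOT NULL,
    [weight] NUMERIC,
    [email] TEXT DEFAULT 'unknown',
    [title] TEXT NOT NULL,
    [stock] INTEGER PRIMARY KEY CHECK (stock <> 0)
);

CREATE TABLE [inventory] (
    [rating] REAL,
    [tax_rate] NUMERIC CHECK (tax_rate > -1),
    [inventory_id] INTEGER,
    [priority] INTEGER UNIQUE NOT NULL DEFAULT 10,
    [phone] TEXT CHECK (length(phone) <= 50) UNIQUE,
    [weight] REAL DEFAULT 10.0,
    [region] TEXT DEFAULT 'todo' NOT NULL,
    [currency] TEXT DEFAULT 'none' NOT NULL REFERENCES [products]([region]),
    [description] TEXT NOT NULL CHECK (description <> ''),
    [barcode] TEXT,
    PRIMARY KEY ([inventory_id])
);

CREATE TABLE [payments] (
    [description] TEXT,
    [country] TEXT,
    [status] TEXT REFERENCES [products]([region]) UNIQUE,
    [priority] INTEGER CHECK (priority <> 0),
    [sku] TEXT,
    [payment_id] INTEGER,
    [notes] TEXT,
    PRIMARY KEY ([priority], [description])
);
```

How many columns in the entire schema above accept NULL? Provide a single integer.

products: 4 nullable (code, total, weight, email — PK (stock) and explicit NOT NULL columns excluded).
inventory: 5 nullable (rating, tax_rate, phone, weight, barcode — PK (inventory_id) and explicit NOT NULL columns excluded).
payments: 5 nullable (country, status, sku, payment_id, notes — PK (priority, description) and explicit NOT NULL columns excluded).
Total: 4 + 5 + 5 = 14.

14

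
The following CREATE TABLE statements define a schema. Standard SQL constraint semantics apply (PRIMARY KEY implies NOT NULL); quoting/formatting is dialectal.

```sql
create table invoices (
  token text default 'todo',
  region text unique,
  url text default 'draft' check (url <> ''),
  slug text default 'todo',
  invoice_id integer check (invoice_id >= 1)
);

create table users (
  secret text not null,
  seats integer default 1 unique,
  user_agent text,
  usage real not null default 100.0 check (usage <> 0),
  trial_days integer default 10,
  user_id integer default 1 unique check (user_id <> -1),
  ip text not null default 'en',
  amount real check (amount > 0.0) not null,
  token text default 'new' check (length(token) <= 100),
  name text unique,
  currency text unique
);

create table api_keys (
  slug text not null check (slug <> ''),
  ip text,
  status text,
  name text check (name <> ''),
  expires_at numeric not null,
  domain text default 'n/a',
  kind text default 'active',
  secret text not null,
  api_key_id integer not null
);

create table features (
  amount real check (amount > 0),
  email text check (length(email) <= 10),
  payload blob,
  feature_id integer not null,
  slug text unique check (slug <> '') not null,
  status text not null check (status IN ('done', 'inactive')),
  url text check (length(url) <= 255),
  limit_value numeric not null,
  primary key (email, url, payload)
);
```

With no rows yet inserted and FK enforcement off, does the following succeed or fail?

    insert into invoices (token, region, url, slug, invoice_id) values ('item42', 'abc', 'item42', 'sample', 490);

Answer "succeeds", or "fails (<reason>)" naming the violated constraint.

succeeds

invoices has no NOT NULL or PRIMARY KEY columns.
CHECK constraints: 'item42' satisfies (url <> ''); 490 satisfies (invoice_id >= 1).
No constraint is violated.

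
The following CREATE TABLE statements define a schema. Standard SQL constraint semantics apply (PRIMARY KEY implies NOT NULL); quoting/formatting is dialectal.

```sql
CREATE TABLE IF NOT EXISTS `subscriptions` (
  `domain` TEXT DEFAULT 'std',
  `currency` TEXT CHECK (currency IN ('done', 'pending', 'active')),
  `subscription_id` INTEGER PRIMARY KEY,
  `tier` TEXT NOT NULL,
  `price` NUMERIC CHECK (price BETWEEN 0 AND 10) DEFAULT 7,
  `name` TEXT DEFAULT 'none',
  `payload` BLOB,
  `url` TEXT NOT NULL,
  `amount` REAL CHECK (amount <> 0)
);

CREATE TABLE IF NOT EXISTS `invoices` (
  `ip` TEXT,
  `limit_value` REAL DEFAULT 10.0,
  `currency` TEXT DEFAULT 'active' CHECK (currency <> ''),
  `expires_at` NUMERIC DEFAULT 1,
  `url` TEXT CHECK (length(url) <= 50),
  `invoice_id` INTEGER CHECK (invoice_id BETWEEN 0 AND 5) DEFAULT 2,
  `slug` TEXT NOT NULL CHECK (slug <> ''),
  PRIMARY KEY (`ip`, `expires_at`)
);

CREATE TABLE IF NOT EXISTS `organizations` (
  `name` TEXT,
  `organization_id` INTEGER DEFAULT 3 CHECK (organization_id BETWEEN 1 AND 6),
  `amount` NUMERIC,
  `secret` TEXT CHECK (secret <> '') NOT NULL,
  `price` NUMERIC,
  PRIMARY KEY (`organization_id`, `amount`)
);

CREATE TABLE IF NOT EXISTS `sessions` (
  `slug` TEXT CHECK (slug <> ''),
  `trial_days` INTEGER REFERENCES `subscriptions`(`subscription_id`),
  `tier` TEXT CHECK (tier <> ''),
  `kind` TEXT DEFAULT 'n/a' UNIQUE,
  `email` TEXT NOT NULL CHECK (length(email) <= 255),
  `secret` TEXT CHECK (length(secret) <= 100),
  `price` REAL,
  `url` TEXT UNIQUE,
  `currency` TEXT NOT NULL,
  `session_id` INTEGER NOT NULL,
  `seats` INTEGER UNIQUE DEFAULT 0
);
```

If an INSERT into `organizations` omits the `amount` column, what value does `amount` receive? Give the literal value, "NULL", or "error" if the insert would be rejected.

error

amount has no DEFAULT clause.
Omitting it would insert NULL, but it is part of the PRIMARY KEY, so the INSERT fails.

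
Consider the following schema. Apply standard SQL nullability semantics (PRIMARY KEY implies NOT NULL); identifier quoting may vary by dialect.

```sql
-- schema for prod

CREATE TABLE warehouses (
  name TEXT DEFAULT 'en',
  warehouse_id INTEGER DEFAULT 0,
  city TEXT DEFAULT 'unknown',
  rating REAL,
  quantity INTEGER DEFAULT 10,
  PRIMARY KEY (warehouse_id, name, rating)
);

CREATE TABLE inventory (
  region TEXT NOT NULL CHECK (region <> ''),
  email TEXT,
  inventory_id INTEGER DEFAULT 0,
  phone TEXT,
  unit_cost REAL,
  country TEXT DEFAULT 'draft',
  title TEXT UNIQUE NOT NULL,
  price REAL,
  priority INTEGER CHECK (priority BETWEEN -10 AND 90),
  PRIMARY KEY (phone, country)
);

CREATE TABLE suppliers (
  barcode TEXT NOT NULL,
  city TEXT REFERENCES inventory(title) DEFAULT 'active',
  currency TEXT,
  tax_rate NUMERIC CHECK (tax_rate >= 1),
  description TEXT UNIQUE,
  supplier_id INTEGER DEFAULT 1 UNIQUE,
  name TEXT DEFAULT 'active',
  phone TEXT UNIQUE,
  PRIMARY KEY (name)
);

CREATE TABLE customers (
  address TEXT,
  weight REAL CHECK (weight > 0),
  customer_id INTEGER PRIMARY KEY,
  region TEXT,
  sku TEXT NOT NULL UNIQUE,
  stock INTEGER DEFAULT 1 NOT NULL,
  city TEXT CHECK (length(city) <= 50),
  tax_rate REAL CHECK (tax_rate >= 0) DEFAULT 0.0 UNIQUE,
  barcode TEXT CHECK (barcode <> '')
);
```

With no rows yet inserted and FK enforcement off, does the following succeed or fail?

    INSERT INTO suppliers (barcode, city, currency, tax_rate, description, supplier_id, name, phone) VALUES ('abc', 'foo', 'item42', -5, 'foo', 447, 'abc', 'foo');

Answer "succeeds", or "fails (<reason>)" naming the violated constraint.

fails (CHECK on tax_rate)

The value -5 for tax_rate violates CHECK (tax_rate >= 1).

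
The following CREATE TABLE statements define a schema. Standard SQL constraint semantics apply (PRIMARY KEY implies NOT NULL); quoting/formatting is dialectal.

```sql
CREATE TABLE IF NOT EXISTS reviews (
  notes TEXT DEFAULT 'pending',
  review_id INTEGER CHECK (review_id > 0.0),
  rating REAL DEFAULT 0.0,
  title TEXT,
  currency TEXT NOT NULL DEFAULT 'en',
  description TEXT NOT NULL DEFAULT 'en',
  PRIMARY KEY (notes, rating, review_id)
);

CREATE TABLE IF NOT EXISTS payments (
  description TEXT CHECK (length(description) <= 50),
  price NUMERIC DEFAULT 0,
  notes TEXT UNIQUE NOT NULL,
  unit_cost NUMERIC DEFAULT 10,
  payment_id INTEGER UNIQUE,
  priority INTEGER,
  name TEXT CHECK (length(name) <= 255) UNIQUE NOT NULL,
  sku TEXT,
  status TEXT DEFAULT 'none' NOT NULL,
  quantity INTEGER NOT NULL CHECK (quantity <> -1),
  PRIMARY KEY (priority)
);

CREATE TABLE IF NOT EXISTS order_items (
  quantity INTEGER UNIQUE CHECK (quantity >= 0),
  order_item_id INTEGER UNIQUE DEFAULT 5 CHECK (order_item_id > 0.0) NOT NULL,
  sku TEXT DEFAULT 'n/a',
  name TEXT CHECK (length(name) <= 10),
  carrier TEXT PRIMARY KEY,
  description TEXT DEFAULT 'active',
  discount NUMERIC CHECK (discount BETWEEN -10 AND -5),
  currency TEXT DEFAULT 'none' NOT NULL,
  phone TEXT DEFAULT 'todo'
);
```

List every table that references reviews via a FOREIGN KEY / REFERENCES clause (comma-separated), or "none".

No REFERENCES clause anywhere in the schema names reviews.

none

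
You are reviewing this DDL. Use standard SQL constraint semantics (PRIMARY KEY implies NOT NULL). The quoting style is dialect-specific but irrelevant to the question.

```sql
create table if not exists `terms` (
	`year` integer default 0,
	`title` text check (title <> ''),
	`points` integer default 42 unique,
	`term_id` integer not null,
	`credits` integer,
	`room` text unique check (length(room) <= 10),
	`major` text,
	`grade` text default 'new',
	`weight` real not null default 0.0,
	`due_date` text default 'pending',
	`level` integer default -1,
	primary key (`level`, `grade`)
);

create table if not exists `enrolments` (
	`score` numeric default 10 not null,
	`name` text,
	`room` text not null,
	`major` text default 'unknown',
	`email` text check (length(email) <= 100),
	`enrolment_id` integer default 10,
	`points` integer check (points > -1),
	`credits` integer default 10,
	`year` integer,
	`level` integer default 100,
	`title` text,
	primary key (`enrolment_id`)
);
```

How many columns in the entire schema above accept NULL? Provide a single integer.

15

terms: 7 nullable (year, title, points, credits, room, major, due_date — PK (level, grade) and explicit NOT NULL columns excluded).
enrolments: 8 nullable (name, major, email, points, credits, year, level, title — PK (enrolment_id) and explicit NOT NULL columns excluded).
Total: 7 + 8 = 15.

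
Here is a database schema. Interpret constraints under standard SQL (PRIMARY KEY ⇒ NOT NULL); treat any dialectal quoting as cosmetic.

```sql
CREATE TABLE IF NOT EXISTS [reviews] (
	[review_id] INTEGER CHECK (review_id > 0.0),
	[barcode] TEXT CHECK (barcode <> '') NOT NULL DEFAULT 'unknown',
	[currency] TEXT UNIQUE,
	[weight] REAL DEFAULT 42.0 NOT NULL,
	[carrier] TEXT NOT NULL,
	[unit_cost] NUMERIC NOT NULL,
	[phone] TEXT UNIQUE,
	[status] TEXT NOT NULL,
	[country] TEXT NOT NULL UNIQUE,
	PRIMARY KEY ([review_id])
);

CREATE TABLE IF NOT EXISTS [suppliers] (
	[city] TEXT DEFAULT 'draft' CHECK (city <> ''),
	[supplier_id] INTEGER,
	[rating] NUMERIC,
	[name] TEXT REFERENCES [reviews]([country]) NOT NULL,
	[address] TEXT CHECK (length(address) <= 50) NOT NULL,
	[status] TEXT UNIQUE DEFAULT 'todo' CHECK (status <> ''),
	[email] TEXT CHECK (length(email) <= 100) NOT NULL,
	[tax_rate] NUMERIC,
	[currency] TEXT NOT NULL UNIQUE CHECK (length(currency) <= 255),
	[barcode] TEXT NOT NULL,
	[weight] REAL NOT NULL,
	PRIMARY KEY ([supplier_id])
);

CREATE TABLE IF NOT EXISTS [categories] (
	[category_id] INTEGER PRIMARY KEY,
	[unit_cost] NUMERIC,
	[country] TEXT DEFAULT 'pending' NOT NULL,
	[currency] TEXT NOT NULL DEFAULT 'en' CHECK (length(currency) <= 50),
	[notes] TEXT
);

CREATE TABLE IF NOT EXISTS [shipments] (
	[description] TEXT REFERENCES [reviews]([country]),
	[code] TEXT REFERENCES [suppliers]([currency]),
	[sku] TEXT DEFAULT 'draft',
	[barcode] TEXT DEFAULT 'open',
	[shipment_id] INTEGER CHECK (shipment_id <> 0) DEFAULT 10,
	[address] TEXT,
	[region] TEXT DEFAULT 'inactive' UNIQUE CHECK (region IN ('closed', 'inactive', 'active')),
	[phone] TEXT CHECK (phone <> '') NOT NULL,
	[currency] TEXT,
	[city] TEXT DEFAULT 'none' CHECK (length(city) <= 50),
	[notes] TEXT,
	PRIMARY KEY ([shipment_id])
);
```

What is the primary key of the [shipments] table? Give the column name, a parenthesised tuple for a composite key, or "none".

shipment_id

shipment_id is declared PRIMARY KEY as a table-level PRIMARY KEY clause.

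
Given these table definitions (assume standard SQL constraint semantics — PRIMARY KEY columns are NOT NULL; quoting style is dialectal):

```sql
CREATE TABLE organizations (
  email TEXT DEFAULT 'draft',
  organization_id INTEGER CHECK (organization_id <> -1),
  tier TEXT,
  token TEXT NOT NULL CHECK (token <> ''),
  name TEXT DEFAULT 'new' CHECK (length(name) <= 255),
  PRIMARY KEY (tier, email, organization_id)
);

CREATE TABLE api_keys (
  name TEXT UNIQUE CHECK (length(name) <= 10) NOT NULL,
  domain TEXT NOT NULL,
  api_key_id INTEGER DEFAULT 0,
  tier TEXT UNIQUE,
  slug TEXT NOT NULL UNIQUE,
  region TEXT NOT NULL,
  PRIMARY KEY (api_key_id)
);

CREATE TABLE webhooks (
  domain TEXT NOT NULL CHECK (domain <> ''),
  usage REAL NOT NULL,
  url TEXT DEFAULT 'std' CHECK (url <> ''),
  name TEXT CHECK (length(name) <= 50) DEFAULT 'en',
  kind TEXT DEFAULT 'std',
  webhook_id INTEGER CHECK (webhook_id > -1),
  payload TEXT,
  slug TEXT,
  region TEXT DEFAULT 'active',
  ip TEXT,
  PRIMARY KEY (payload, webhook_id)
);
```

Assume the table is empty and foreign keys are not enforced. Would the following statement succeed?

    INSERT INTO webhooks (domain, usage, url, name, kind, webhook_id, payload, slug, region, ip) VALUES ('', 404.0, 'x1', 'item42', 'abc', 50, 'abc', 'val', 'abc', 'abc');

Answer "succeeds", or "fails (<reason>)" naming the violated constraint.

fails (CHECK on domain)

The value '' for domain violates CHECK (domain <> '').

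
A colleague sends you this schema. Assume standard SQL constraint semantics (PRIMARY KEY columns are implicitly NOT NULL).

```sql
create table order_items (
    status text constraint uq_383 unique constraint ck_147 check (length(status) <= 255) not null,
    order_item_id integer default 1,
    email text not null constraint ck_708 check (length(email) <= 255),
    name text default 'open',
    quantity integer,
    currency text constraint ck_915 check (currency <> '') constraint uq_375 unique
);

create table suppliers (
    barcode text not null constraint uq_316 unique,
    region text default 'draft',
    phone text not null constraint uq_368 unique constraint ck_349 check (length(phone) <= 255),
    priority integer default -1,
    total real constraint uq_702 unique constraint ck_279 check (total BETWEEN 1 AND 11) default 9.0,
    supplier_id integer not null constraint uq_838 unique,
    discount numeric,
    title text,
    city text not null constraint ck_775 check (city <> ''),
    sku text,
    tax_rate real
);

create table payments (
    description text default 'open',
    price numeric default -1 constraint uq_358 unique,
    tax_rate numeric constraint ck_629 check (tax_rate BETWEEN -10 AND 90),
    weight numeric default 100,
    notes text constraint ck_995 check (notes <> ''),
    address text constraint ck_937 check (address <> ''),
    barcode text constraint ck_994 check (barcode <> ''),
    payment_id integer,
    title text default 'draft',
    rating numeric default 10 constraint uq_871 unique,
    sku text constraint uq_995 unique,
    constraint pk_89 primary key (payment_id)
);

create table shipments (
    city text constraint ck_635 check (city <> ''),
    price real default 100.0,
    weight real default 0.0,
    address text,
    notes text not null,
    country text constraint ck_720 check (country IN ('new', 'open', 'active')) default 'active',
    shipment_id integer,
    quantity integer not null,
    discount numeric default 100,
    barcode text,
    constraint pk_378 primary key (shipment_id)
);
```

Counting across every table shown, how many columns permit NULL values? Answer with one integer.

order_items: 4 nullable (order_item_id, name, quantity, currency — PK none and explicit NOT NULL columns excluded).
suppliers: 7 nullable (region, priority, total, discount, title, sku, tax_rate — PK none and explicit NOT NULL columns excluded).
payments: 10 nullable (description, price, tax_rate, weight, notes, address, barcode, title, rating, sku — PK (payment_id) and explicit NOT NULL columns excluded).
shipments: 7 nullable (city, price, weight, address, country, discount, barcode — PK (shipment_id) and explicit NOT NULL columns excluded).
Total: 4 + 7 + 10 + 7 = 28.

28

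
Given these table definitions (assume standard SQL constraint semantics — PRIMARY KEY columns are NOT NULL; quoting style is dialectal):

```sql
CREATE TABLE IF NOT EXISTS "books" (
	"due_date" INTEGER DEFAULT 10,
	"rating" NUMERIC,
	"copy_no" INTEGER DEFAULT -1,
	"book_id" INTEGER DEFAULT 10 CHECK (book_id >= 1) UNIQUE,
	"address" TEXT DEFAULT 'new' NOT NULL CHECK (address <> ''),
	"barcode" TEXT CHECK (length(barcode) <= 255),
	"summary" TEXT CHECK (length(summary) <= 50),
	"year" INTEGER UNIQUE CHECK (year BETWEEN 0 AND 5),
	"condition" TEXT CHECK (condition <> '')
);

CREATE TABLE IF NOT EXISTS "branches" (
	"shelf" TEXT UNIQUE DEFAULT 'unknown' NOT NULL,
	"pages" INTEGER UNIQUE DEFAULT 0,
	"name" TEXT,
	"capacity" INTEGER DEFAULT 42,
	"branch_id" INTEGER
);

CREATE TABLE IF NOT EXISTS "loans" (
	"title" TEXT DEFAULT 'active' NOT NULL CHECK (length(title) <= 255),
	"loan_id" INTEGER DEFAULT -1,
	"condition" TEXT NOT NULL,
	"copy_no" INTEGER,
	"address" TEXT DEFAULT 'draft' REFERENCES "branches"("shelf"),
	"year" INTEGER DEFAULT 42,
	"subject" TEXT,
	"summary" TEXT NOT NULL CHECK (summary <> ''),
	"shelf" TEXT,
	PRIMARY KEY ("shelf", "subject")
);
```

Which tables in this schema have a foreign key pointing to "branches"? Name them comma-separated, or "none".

loans

- loans.address references branches(shelf).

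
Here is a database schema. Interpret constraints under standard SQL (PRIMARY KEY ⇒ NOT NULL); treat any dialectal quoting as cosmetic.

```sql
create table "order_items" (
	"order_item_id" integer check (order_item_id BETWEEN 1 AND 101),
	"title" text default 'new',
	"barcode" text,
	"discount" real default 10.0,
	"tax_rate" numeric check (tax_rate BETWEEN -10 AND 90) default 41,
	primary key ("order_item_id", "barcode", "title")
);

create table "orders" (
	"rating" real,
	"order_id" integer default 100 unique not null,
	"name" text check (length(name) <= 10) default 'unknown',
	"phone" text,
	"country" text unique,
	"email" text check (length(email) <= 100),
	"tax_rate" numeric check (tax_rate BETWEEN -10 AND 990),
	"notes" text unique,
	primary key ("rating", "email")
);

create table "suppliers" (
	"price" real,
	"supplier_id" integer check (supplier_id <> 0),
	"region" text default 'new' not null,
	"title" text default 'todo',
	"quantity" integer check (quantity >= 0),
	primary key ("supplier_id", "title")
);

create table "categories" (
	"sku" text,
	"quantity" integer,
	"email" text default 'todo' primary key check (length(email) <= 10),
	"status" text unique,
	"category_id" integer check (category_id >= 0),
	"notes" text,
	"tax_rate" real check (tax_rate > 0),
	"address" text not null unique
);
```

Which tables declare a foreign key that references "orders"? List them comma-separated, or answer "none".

No REFERENCES clause anywhere in the schema names orders.

none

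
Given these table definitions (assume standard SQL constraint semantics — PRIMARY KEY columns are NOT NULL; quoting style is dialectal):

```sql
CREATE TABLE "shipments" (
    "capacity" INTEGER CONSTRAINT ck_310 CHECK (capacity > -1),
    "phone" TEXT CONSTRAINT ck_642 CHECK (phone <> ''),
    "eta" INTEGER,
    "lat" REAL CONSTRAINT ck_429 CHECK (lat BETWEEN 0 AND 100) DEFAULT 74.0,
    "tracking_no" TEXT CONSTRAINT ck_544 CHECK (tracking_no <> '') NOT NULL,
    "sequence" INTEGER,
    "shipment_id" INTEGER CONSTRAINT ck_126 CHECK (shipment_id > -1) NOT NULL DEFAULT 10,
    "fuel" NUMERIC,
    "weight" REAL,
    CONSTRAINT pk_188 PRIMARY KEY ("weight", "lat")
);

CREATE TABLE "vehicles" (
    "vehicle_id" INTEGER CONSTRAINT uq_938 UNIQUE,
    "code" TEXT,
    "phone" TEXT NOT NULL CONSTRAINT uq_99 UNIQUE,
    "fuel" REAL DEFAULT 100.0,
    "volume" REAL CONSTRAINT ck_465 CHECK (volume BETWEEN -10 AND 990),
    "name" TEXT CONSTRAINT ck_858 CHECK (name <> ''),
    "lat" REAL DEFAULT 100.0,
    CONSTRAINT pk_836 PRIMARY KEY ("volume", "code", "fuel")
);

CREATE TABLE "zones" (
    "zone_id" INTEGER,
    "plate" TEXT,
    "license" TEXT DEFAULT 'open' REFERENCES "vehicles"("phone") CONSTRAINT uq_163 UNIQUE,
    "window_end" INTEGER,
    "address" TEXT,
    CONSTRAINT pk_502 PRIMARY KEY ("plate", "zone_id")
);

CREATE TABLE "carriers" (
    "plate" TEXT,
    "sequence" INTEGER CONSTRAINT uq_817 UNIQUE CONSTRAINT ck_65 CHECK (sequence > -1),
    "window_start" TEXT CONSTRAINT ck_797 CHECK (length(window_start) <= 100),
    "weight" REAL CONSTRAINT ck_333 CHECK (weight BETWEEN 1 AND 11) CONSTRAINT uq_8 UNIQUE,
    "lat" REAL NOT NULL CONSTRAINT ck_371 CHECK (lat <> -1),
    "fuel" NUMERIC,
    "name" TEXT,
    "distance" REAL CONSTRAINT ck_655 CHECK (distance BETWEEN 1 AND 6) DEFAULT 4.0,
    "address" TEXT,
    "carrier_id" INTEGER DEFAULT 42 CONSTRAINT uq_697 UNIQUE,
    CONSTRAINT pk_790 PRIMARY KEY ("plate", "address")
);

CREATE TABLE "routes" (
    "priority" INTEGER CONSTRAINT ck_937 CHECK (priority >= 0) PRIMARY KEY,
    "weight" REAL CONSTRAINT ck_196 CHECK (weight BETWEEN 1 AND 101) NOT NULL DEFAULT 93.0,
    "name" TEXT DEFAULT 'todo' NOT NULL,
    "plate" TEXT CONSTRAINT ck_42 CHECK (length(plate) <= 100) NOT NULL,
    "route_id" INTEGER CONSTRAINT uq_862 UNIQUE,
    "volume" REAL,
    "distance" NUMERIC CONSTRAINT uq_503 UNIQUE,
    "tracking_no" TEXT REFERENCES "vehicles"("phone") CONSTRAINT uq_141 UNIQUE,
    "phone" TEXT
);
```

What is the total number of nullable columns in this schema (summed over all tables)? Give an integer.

23

shipments: 5 nullable (capacity, phone, eta, sequence, fuel — PK (weight, lat) and explicit NOT NULL columns excluded).
vehicles: 3 nullable (vehicle_id, name, lat — PK (volume, code, fuel) and explicit NOT NULL columns excluded).
zones: 3 nullable (license, window_end, address — PK (plate, zone_id) and explicit NOT NULL columns excluded).
carriers: 7 nullable (sequence, window_start, weight, fuel, name, distance, carrier_id — PK (plate, address) and explicit NOT NULL columns excluded).
routes: 5 nullable (route_id, volume, distance, tracking_no, phone — PK (priority) and explicit NOT NULL columns excluded).
Total: 5 + 3 + 3 + 7 + 5 = 23.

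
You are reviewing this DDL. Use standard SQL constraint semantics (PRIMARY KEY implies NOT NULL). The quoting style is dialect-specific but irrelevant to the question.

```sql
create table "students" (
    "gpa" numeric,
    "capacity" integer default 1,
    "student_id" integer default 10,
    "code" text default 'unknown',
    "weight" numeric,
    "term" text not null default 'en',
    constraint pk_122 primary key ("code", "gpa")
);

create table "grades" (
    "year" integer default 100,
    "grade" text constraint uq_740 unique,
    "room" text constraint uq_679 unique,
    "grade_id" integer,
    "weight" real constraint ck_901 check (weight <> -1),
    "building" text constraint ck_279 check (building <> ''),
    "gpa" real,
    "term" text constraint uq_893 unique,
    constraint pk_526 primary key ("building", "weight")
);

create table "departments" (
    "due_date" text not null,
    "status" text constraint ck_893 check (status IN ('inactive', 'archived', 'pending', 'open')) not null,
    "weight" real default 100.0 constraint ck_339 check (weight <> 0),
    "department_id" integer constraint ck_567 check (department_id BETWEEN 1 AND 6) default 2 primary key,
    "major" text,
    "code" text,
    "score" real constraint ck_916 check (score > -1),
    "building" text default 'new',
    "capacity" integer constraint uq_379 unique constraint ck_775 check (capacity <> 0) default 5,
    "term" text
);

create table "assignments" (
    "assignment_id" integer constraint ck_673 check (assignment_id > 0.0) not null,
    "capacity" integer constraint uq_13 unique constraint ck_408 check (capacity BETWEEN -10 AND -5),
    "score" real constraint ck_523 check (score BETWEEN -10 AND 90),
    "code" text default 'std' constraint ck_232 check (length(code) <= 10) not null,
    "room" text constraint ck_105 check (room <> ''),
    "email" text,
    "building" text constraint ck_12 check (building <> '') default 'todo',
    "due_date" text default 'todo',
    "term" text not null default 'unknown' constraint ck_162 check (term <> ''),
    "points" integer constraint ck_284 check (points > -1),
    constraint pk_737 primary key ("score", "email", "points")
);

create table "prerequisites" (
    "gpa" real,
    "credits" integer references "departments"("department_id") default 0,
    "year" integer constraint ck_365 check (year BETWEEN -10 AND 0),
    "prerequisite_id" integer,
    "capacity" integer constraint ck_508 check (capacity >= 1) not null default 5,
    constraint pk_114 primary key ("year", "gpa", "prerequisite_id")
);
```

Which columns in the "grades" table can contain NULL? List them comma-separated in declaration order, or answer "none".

- year: DEFAULT only fills an omitted column; an explicit NULL is still allowed → nullable.
- grade: UNIQUE does not imply NOT NULL → nullable.
- room: UNIQUE does not imply NOT NULL → nullable.
- grade_id: no NOT NULL constraint applies → nullable.
- weight: part of the PRIMARY KEY, which implies NOT NULL → not nullable.
- building: part of the PRIMARY KEY, which implies NOT NULL → not nullable.
- gpa: no NOT NULL constraint applies → nullable.
- term: UNIQUE does not imply NOT NULL → nullable.

year, grade, room, grade_id, gpa, term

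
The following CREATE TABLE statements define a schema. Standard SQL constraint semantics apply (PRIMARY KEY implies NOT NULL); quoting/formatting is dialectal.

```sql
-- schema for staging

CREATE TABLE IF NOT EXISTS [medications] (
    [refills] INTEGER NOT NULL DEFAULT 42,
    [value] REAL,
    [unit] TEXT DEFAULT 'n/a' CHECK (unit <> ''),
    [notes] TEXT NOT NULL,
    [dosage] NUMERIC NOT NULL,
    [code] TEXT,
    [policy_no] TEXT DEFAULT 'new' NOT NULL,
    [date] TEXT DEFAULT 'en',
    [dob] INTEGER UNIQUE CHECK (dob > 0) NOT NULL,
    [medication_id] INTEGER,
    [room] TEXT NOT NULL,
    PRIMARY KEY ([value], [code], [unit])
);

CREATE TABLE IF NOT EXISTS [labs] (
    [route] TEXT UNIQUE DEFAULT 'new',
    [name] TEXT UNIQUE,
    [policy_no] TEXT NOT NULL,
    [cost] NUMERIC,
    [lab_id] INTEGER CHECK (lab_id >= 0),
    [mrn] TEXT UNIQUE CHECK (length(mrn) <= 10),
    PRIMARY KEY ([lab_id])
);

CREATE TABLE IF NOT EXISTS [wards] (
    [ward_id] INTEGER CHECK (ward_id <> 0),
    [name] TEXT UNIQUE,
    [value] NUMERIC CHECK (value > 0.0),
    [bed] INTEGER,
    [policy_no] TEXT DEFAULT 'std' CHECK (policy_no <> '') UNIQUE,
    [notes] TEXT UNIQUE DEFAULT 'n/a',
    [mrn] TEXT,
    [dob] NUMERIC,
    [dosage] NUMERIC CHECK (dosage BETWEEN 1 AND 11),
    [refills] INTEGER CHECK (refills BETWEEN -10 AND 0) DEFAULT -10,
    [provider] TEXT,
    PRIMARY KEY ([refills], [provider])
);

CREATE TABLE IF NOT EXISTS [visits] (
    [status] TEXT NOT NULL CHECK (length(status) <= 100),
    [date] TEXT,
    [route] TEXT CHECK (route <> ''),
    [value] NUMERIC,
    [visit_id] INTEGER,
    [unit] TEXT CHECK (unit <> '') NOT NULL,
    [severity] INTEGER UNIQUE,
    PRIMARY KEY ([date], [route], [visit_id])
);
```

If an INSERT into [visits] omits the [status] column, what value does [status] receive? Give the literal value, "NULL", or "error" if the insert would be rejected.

error

status has no DEFAULT clause.
Omitting it would insert NULL, but it is declared NOT NULL, so the INSERT fails.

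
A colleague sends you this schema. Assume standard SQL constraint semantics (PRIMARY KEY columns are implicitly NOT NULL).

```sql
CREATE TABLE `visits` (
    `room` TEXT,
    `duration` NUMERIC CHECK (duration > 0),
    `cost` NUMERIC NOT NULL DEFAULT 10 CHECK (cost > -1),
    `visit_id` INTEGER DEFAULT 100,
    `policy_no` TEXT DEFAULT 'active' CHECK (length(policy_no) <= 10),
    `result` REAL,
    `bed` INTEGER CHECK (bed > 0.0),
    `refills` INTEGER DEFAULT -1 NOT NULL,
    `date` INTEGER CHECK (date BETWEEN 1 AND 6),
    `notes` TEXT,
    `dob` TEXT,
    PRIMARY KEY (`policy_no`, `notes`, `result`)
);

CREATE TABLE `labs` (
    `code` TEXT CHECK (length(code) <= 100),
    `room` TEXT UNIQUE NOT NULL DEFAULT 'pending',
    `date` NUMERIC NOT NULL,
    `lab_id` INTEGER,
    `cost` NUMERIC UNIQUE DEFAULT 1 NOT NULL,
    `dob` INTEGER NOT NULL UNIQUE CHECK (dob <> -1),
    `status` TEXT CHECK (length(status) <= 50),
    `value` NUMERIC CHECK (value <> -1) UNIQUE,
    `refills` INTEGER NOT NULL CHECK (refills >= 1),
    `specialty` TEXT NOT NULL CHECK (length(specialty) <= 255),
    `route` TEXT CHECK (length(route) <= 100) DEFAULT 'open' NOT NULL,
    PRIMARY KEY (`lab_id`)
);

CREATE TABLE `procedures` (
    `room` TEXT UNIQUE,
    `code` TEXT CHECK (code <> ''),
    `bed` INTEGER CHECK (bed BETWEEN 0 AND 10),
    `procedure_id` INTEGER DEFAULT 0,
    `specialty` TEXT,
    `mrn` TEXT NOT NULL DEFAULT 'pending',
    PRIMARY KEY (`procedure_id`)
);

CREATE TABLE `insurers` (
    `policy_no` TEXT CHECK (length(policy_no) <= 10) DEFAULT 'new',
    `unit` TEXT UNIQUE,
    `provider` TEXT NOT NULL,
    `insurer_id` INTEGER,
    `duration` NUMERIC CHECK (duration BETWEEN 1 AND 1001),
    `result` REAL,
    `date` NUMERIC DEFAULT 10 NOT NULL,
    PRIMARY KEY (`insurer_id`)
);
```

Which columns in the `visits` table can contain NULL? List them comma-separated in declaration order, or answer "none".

room, duration, visit_id, bed, date, dob

- room: no NOT NULL constraint applies → nullable.
- duration: CHECK does not forbid NULL (a CHECK constraint passes when its expression is NULL) → nullable.
- cost: declared NOT NULL → not nullable.
- visit_id: DEFAULT only fills an omitted column; an explicit NULL is still allowed → nullable.
- policy_no: part of the PRIMARY KEY, which implies NOT NULL → not nullable.
- result: part of the PRIMARY KEY, which implies NOT NULL → not nullable.
- bed: CHECK does not forbid NULL (a CHECK constraint passes when its expression is NULL) → nullable.
- refills: declared NOT NULL → not nullable.
- date: CHECK does not forbid NULL (a CHECK constraint passes when its expression is NULL) → nullable.
- notes: part of the PRIMARY KEY, which implies NOT NULL → not nullable.
- dob: no NOT NULL constraint applies → nullable.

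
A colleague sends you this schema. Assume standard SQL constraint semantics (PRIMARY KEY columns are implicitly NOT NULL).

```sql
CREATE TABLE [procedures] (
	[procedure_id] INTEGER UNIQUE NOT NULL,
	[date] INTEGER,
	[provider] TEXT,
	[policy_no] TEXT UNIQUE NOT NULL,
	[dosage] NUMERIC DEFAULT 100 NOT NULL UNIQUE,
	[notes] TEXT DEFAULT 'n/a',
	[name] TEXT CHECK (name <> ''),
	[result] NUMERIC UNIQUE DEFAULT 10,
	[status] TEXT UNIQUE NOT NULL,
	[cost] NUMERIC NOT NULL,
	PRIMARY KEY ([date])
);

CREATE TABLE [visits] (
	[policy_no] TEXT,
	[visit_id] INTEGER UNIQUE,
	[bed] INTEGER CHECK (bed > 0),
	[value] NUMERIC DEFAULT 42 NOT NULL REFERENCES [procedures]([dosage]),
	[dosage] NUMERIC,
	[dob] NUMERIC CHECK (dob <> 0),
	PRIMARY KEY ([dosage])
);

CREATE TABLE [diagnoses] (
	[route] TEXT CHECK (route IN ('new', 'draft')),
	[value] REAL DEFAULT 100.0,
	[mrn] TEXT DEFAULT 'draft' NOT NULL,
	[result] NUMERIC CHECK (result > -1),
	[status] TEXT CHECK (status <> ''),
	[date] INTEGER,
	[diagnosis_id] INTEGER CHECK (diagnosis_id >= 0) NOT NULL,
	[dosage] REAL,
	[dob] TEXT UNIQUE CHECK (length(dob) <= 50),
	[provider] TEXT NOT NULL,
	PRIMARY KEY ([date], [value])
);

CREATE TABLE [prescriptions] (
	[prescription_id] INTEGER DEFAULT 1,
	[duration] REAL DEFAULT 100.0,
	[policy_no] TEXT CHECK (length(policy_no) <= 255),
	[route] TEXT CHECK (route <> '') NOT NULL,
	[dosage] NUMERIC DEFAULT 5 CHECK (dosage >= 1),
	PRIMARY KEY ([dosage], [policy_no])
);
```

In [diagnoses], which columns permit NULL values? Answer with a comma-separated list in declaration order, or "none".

- route: CHECK does not forbid NULL (a CHECK constraint passes when its expression is NULL) → nullable.
- value: part of the PRIMARY KEY, which implies NOT NULL → not nullable.
- mrn: declared NOT NULL → not nullable.
- result: CHECK does not forbid NULL (a CHECK constraint passes when its expression is NULL) → nullable.
- status: CHECK does not forbid NULL (a CHECK constraint passes when its expression is NULL) → nullable.
- date: part of the PRIMARY KEY, which implies NOT NULL → not nullable.
- diagnosis_id: declared NOT NULL → not nullable.
- dosage: no NOT NULL constraint applies → nullable.
- dob: CHECK does not forbid NULL (a CHECK constraint passes when its expression is NULL) → nullable.
- provider: declared NOT NULL → not nullable.

route, result, status, dosage, dob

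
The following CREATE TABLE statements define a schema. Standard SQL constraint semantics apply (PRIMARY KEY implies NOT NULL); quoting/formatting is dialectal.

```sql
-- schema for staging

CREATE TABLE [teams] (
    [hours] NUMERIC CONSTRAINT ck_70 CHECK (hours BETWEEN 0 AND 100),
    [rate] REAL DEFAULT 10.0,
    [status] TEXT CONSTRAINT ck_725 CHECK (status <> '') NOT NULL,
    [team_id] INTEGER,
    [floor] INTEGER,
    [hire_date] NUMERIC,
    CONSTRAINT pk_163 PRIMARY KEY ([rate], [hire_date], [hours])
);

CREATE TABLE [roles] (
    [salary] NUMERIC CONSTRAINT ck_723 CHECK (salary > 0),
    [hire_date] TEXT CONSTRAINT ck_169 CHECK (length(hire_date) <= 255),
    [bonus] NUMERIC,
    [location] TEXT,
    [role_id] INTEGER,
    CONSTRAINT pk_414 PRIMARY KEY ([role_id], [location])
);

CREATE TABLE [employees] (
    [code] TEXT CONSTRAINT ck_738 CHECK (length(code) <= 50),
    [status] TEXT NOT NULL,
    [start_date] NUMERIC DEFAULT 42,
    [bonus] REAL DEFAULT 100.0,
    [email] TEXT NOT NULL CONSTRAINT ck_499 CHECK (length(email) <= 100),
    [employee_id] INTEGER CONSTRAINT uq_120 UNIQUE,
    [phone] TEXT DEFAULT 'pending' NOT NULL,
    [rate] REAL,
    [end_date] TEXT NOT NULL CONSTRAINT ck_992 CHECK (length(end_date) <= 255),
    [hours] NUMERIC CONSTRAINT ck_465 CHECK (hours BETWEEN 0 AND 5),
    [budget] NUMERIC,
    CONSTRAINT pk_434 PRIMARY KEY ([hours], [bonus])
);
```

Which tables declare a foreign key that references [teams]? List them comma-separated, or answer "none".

none

No REFERENCES clause anywhere in the schema names teams.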